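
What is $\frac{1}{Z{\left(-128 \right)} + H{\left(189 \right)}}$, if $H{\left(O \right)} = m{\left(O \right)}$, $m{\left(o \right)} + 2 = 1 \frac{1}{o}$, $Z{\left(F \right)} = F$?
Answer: $- \frac{189}{24569} \approx -0.0076926$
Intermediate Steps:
$m{\left(o \right)} = -2 + \frac{1}{o}$ ($m{\left(o \right)} = -2 + 1 \frac{1}{o} = -2 + \frac{1}{o}$)
$H{\left(O \right)} = -2 + \frac{1}{O}$
$\frac{1}{Z{\left(-128 \right)} + H{\left(189 \right)}} = \frac{1}{-128 - \left(2 - \frac{1}{189}\right)} = \frac{1}{-128 + \left(-2 + \frac{1}{189}\right)} = \frac{1}{-128 - \frac{377}{189}} = \frac{1}{- \frac{24569}{189}} = - \frac{189}{24569}$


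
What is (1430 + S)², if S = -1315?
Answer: 13225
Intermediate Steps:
(1430 + S)² = (1430 - 1315)² = 115² = 13225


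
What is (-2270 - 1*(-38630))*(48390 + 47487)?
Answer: 3486087720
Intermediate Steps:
(-2270 - 1*(-38630))*(48390 + 47487) = (-2270 + 38630)*95877 = 36360*95877 = 3486087720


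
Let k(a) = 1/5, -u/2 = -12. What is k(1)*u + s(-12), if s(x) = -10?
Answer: -26/5 ≈ -5.2000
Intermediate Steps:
u = 24 (u = -2*(-12) = 24)
k(a) = ⅕
k(1)*u + s(-12) = (⅕)*24 - 10 = 24/5 - 10 = -26/5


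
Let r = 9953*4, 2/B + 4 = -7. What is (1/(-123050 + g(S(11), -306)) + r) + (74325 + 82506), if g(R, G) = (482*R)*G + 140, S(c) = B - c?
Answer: 3301538828369/16789506 ≈ 1.9664e+5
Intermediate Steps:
B = -2/11 (B = 2/(-4 - 7) = 2/(-11) = 2*(-1/11) = -2/11 ≈ -0.18182)
S(c) = -2/11 - c
g(R, G) = 140 + 482*G*R (g(R, G) = 482*G*R + 140 = 140 + 482*G*R)
r = 39812
(1/(-123050 + g(S(11), -306)) + r) + (74325 + 82506) = (1/(-123050 + (140 + 482*(-306)*(-2/11 - 1*11))) + 39812) + (74325 + 82506) = (1/(-123050 + (140 + 482*(-306)*(-2/11 - 11))) + 39812) + 156831 = (1/(-123050 + (140 + 482*(-306)*(-123/11))) + 39812) + 156831 = (1/(-123050 + (140 + 18141516/11)) + 39812) + 156831 = (1/(-123050 + 18143056/11) + 39812) + 156831 = (1/(16789506/11) + 39812) + 156831 = (11/16789506 + 39812) + 156831 = 668423812883/16789506 + 156831 = 3301538828369/16789506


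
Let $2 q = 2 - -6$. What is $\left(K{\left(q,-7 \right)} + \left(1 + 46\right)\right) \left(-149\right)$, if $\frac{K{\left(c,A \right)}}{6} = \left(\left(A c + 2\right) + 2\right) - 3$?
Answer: $17135$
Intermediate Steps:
$q = 4$ ($q = \frac{2 - -6}{2} = \frac{2 + 6}{2} = \frac{1}{2} \cdot 8 = 4$)
$K{\left(c,A \right)} = 6 + 6 A c$ ($K{\left(c,A \right)} = 6 \left(\left(\left(A c + 2\right) + 2\right) - 3\right) = 6 \left(\left(\left(2 + A c\right) + 2\right) - 3\right) = 6 \left(\left(4 + A c\right) - 3\right) = 6 \left(1 + A c\right) = 6 + 6 A c$)
$\left(K{\left(q,-7 \right)} + \left(1 + 46\right)\right) \left(-149\right) = \left(\left(6 + 6 \left(-7\right) 4\right) + \left(1 + 46\right)\right) \left(-149\right) = \left(\left(6 - 168\right) + 47\right) \left(-149\right) = \left(-162 + 47\right) \left(-149\right) = \left(-115\right) \left(-149\right) = 17135$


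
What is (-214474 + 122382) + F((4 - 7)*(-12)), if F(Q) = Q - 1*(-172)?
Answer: -91884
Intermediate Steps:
F(Q) = 172 + Q (F(Q) = Q + 172 = 172 + Q)
(-214474 + 122382) + F((4 - 7)*(-12)) = (-214474 + 122382) + (172 + (4 - 7)*(-12)) = -92092 + (172 - 3*(-12)) = -92092 + (172 + 36) = -92092 + 208 = -91884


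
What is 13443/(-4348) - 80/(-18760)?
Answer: -6296071/2039212 ≈ -3.0875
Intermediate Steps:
13443/(-4348) - 80/(-18760) = 13443*(-1/4348) - 80*(-1/18760) = -13443/4348 + 2/469 = -6296071/2039212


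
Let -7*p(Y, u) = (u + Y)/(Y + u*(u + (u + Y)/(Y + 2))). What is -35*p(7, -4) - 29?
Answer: -368/13 ≈ -28.308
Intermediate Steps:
p(Y, u) = -(Y + u)/(7*(Y + u*(u + (Y + u)/(2 + Y)))) (p(Y, u) = -(u + Y)/(7*(Y + u*(u + (u + Y)/(Y + 2)))) = -(Y + u)/(7*(Y + u*(u + (Y + u)/(2 + Y)))))
-35*p(7, -4) - 29 = -5*(-1*7² - 2*7 - 2*(-4) - 1*7*(-4))/(7² + 2*7 + 3*(-4)² + 7*(-4) + 7*(-4)²) - 29 = -5*(-1*49 - 14 + 8 + 28)/(49 + 14 + 3*16 - 28 + 7*16) - 29 = -5*(-49 - 14 + 8 + 28)/(49 + 14 + 48 - 28 + 112) - 29 = -5*(-27)/195 - 29 = -35*(-9/455) - 29 = 9/13 - 29 = -368/13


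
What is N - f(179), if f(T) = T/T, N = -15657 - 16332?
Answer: -31990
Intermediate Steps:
N = -31989
f(T) = 1
N - f(179) = -31989 - 1*1 = -31989 - 1 = -31990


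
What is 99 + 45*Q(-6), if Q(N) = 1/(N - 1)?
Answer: 648/7 ≈ 92.571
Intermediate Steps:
Q(N) = 1/(-1 + N)
99 + 45*Q(-6) = 99 + 45/(-1 - 6) = 99 + 45/(-7) = 99 + 45*(-⅐) = 99 - 45/7 = 648/7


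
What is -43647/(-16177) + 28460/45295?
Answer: 487477657/146547443 ≈ 3.3264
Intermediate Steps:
-43647/(-16177) + 28460/45295 = -43647*(-1/16177) + 28460*(1/45295) = 43647/16177 + 5692/9059 = 487477657/146547443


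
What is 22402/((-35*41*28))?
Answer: -11201/20090 ≈ -0.55754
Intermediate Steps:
22402/((-35*41*28)) = 22402/((-1435*28)) = 22402/(-40180) = 22402*(-1/40180) = -11201/20090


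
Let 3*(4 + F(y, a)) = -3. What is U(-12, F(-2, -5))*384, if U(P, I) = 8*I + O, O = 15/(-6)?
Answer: -16320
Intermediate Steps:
F(y, a) = -5 (F(y, a) = -4 + (1/3)*(-3) = -4 - 1 = -5)
O = -5/2 (O = 15*(-1/6) = -5/2 ≈ -2.5000)
U(P, I) = -5/2 + 8*I (U(P, I) = 8*I - 5/2 = -5/2 + 8*I)
U(-12, F(-2, -5))*384 = (-5/2 + 8*(-5))*384 = (-5/2 - 40)*384 = -85/2*384 = -16320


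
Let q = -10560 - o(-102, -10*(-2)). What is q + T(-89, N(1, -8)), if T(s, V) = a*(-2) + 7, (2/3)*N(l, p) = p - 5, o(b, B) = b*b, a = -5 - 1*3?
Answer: -20941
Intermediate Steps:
a = -8 (a = -5 - 3 = -8)
o(b, B) = b²
N(l, p) = -15/2 + 3*p/2 (N(l, p) = 3*(p - 5)/2 = 3*(-5 + p)/2 = -15/2 + 3*p/2)
T(s, V) = 23 (T(s, V) = -8*(-2) + 7 = 16 + 7 = 23)
q = -20964 (q = -10560 - 1*(-102)² = -10560 - 1*10404 = -10560 - 10404 = -20964)
q + T(-89, N(1, -8)) = -20964 + 23 = -20941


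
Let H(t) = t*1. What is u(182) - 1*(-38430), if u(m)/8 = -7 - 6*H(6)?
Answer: 38086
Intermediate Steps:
H(t) = t
u(m) = -344 (u(m) = 8*(-7 - 6*6) = 8*(-7 - 36) = 8*(-43) = -344)
u(182) - 1*(-38430) = -344 - 1*(-38430) = -344 + 38430 = 38086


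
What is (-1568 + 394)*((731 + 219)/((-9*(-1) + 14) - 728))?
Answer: 223060/141 ≈ 1582.0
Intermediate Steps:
(-1568 + 394)*((731 + 219)/((-9*(-1) + 14) - 728)) = -1115300/((9 + 14) - 728) = -1115300/(23 - 728) = -1115300/(-705) = -1115300*(-1)/705 = -1174*(-190/141) = 223060/141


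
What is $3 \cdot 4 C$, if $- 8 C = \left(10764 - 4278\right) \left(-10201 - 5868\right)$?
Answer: $156335301$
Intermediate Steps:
$C = \frac{52111767}{4}$ ($C = - \frac{\left(10764 - 4278\right) \left(-10201 - 5868\right)}{8} = - \frac{6486 \left(-16069\right)}{8} = \left(- \frac{1}{8}\right) \left(-104223534\right) = \frac{52111767}{4} \approx 1.3028 \cdot 10^{7}$)
$3 \cdot 4 C = 3 \cdot 4 \cdot \frac{52111767}{4} = 12 \cdot \frac{52111767}{4} = 156335301$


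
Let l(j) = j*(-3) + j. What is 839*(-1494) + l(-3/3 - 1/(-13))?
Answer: -16295034/13 ≈ -1.2535e+6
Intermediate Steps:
l(j) = -2*j (l(j) = -3*j + j = -2*j)
839*(-1494) + l(-3/3 - 1/(-13)) = 839*(-1494) - 2*(-3/3 - 1/(-13)) = -1253466 - 2*(-3*1/3 - 1*(-1/13)) = -1253466 - 2*(-1 + 1/13) = -1253466 - 2*(-12/13) = -1253466 + 24/13 = -16295034/13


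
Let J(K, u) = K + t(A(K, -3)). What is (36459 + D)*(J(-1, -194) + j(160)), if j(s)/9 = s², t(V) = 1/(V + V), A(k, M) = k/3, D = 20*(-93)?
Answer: 15943046205/2 ≈ 7.9715e+9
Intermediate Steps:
D = -1860
A(k, M) = k/3 (A(k, M) = k*(⅓) = k/3)
t(V) = 1/(2*V)
j(s) = 9*s²
J(K, u) = K + 3/(2*K) (J(K, u) = K + 1/(2*((K/3))) = K + (3/K)/2 = K + 3/(2*K))
(36459 + D)*(J(-1, -194) + j(160)) = (36459 - 1860)*((-1 + (3/2)/(-1)) + 9*160²) = 34599*((-1 + (3/2)*(-1)) + 9*25600) = 34599*((-1 - 3/2) + 230400) = 34599*(-5/2 + 230400) = 34599*(460795/2) = 15943046205/2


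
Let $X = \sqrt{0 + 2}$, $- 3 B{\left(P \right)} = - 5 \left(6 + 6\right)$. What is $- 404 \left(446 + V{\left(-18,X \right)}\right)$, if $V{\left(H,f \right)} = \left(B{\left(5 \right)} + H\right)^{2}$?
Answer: $-181800$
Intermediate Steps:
$B{\left(P \right)} = 20$ ($B{\left(P \right)} = - \frac{\left(-5\right) \left(6 + 6\right)}{3} = - \frac{\left(-5\right) 12}{3} = \left(- \frac{1}{3}\right) \left(-60\right) = 20$)
$X = \sqrt{2} \approx 1.4142$
$V{\left(H,f \right)} = \left(20 + H\right)^{2}$
$- 404 \left(446 + V{\left(-18,X \right)}\right) = - 404 \left(446 + \left(20 - 18\right)^{2}\right) = - 404 \left(446 + 2^{2}\right) = - 404 \left(446 + 4\right) = \left(-404\right) 450 = -181800$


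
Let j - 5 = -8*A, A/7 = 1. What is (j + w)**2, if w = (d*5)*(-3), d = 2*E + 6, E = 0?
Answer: 19881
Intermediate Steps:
A = 7 (A = 7*1 = 7)
d = 6 (d = 2*0 + 6 = 0 + 6 = 6)
w = -90 (w = (6*5)*(-3) = 30*(-3) = -90)
j = -51 (j = 5 - 8*7 = 5 - 56 = -51)
(j + w)**2 = (-51 - 90)**2 = (-141)**2 = 19881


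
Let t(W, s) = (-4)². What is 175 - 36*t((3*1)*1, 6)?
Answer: -401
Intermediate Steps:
t(W, s) = 16
175 - 36*t((3*1)*1, 6) = 175 - 36*16 = 175 - 576 = -401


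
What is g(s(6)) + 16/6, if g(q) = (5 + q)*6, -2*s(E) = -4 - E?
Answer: 188/3 ≈ 62.667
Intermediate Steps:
s(E) = 2 + E/2 (s(E) = -(-4 - E)/2 = 2 + E/2)
g(q) = 30 + 6*q
g(s(6)) + 16/6 = (30 + 6*(2 + (½)*6)) + 16/6 = (30 + 6*(2 + 3)) + 16*(⅙) = (30 + 6*5) + 8/3 = (30 + 30) + 8/3 = 60 + 8/3 = 188/3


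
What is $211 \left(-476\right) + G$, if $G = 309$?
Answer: $-100127$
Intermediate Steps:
$211 \left(-476\right) + G = 211 \left(-476\right) + 309 = -100436 + 309 = -100127$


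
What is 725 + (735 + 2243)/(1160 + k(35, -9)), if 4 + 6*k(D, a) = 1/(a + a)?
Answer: 91096699/125207 ≈ 727.57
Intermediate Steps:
k(D, a) = -2/3 + 1/(12*a) (k(D, a) = -2/3 + 1/(6*(a + a)) = -2/3 + 1/(6*((2*a))) = -2/3 + (1/(2*a))/6 = -2/3 + 1/(12*a))
725 + (735 + 2243)/(1160 + k(35, -9)) = 725 + (735 + 2243)/(1160 + (1/12)*(1 - 8*(-9))/(-9)) = 725 + 2978/(1160 + (1/12)*(-1/9)*(1 + 72)) = 725 + 2978/(1160 + (1/12)*(-1/9)*73) = 725 + 2978/(1160 - 73/108) = 725 + 2978/(125207/108) = 725 + 2978*(108/125207) = 725 + 321624/125207 = 91096699/125207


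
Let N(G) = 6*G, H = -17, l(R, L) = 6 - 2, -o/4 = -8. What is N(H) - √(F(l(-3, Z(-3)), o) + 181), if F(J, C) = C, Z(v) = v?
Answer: -102 - √213 ≈ -116.59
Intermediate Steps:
o = 32 (o = -4*(-8) = 32)
l(R, L) = 4
N(H) - √(F(l(-3, Z(-3)), o) + 181) = 6*(-17) - √(32 + 181) = -102 - √213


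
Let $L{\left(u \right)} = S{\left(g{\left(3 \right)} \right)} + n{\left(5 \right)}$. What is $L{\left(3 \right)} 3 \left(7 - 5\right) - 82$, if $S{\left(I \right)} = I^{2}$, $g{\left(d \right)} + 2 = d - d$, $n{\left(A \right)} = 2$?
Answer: $-46$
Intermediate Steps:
$g{\left(d \right)} = -2$ ($g{\left(d \right)} = -2 + \left(d - d\right) = -2 + 0 = -2$)
$L{\left(u \right)} = 6$ ($L{\left(u \right)} = \left(-2\right)^{2} + 2 = 4 + 2 = 6$)
$L{\left(3 \right)} 3 \left(7 - 5\right) - 82 = 6 \cdot 3 \left(7 - 5\right) - 82 = 6 \cdot 3 \cdot 2 - 82 = 6 \cdot 6 - 82 = 36 - 82 = -46$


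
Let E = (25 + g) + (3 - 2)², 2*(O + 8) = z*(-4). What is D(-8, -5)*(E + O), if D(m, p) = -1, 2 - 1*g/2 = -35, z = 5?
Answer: -82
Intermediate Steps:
g = 74 (g = 4 - 2*(-35) = 4 + 70 = 74)
O = -18 (O = -8 + (5*(-4))/2 = -8 + (½)*(-20) = -8 - 10 = -18)
E = 100 (E = (25 + 74) + (3 - 2)² = 99 + 1² = 99 + 1 = 100)
D(-8, -5)*(E + O) = -(100 - 18) = -1*82 = -82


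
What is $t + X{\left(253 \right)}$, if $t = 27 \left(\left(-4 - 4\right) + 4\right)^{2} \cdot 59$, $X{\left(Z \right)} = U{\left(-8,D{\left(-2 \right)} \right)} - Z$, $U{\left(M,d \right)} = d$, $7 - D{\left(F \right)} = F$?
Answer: $25244$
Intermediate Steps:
$D{\left(F \right)} = 7 - F$
$X{\left(Z \right)} = 9 - Z$ ($X{\left(Z \right)} = \left(7 - -2\right) - Z = \left(7 + 2\right) - Z = 9 - Z$)
$t = 25488$ ($t = 27 \left(-8 + 4\right)^{2} \cdot 59 = 27 \left(-4\right)^{2} \cdot 59 = 27 \cdot 16 \cdot 59 = 432 \cdot 59 = 25488$)
$t + X{\left(253 \right)} = 25488 + \left(9 - 253\right) = 25488 - 244 = 25244$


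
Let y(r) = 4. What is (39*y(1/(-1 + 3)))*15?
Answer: 2340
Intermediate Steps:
(39*y(1/(-1 + 3)))*15 = (39*4)*15 = 156*15 = 2340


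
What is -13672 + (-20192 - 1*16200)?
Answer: -50064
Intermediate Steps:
-13672 + (-20192 - 1*16200) = -13672 + (-20192 - 16200) = -13672 - 36392 = -50064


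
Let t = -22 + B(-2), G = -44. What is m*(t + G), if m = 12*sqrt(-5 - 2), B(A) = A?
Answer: -816*I*sqrt(7) ≈ -2158.9*I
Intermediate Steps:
t = -24 (t = -22 - 2 = -24)
m = 12*I*sqrt(7) (m = 12*sqrt(-7) = 12*(I*sqrt(7)) = 12*I*sqrt(7) ≈ 31.749*I)
m*(t + G) = (12*I*sqrt(7))*(-24 - 44) = (12*I*sqrt(7))*(-68) = -816*I*sqrt(7)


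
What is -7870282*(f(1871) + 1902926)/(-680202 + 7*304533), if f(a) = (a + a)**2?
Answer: -41726897216060/483843 ≈ -8.6241e+7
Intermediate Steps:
f(a) = 4*a**2 (f(a) = (2*a)**2 = 4*a**2)
-7870282*(f(1871) + 1902926)/(-680202 + 7*304533) = -7870282*(4*1871**2 + 1902926)/(-680202 + 7*304533) = -7870282*(4*3500641 + 1902926)/(-680202 + 2131731) = -7870282/(1451529/(14002564 + 1902926)) = -7870282/(1451529/15905490) = -7870282/(1451529*(1/15905490)) = -7870282/483843/5301830 = -7870282*5301830/483843 = -41726897216060/483843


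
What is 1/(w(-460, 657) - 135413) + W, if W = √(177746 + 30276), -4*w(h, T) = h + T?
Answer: -4/541849 + √208022 ≈ 456.09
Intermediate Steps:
w(h, T) = -T/4 - h/4 (w(h, T) = -(h + T)/4 = -(T + h)/4 = -T/4 - h/4)
W = √208022 ≈ 456.09
1/(w(-460, 657) - 135413) + W = 1/((-¼*657 - ¼*(-460)) - 135413) + √208022 = 1/((-657/4 + 115) - 135413) + √208022 = 1/(-197/4 - 135413) + √208022 = 1/(-541849/4) + √208022 = -4/541849 + √208022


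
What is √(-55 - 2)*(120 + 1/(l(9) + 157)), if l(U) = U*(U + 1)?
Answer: 29641*I*√57/247 ≈ 906.01*I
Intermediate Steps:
l(U) = U*(1 + U)
√(-55 - 2)*(120 + 1/(l(9) + 157)) = √(-55 - 2)*(120 + 1/(9*(1 + 9) + 157)) = √(-57)*(120 + 1/(9*10 + 157)) = (I*√57)*(120 + 1/(90 + 157)) = (I*√57)*(120 + 1/247) = (I*√57)*(29641/247) = 29641*I*√57/247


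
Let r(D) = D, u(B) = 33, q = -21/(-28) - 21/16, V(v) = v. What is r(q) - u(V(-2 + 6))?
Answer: -537/16 ≈ -33.563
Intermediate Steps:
q = -9/16 (q = -21*(-1/28) - 21*1/16 = ¾ - 21/16 = -9/16 ≈ -0.56250)
r(q) - u(V(-2 + 6)) = -9/16 - 1*33 = -9/16 - 33 = -537/16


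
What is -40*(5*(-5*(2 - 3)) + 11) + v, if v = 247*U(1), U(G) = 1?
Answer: -1193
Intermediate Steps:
v = 247 (v = 247*1 = 247)
-40*(5*(-5*(2 - 3)) + 11) + v = -40*(5*(-5*(2 - 3)) + 11) + 247 = -40*(5*(-5*(-1)) + 11) + 247 = -40*(5*5 + 11) + 247 = -40*(25 + 11) + 247 = -40*36 + 247 = -1440 + 247 = -1193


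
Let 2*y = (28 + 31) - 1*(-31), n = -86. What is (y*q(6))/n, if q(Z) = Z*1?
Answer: -135/43 ≈ -3.1395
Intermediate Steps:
q(Z) = Z
y = 45 (y = ((28 + 31) - 1*(-31))/2 = (59 + 31)/2 = (½)*90 = 45)
(y*q(6))/n = (45*6)/(-86) = 270*(-1/86) = -135/43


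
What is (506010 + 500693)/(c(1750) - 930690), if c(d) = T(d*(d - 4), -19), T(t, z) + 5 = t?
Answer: 1006703/2124805 ≈ 0.47379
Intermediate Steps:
T(t, z) = -5 + t
c(d) = -5 + d*(-4 + d) (c(d) = -5 + d*(d - 4) = -5 + d*(-4 + d))
(506010 + 500693)/(c(1750) - 930690) = (506010 + 500693)/((-5 + 1750*(-4 + 1750)) - 930690) = 1006703/((-5 + 1750*1746) - 930690) = 1006703/((-5 + 3055500) - 930690) = 1006703/(3055495 - 930690) = 1006703/2124805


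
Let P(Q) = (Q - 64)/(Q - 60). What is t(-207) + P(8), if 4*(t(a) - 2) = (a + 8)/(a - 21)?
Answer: 39067/11856 ≈ 3.2951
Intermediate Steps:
P(Q) = (-64 + Q)/(-60 + Q)
t(a) = 2 + (8 + a)/(4*(-21 + a)) (t(a) = 2 + ((a + 8)/(a - 21))/4 = 2 + ((8 + a)/(-21 + a))/4 = 2 + (8 + a)/(4*(-21 + a)))
t(-207) + P(8) = (-160 + 9*(-207))/(4*(-21 - 207)) + (-64 + 8)/(-60 + 8) = (1/4)*(-160 - 1863)/(-228) - 56/(-52) = (1/4)*(-1/228)*(-2023) - 1/52*(-56) = 2023/912 + 14/13 = 39067/11856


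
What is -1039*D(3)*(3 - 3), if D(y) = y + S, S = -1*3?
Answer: 0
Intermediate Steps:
S = -3
D(y) = -3 + y (D(y) = y - 3 = -3 + y)
-1039*D(3)*(3 - 3) = -1039*(-3 + 3)*(3 - 3) = -0*0 = -1039*0 = 0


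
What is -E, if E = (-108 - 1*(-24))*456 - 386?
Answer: 38690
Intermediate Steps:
E = -38690 (E = (-108 + 24)*456 - 386 = -84*456 - 386 = -38304 - 386 = -38690)
-E = -1*(-38690) = 38690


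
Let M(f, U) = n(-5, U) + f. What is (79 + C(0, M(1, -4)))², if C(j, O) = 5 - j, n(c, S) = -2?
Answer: 7056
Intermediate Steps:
M(f, U) = -2 + f
(79 + C(0, M(1, -4)))² = (79 + (5 - 1*0))² = (79 + (5 + 0))² = (79 + 5)² = 84² = 7056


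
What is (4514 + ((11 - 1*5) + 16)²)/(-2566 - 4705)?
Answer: -4998/7271 ≈ -0.68739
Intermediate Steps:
(4514 + ((11 - 1*5) + 16)²)/(-2566 - 4705) = (4514 + ((11 - 5) + 16)²)/(-7271) = (4514 + (6 + 16)²)*(-1/7271) = (4514 + 22²)*(-1/7271) = (4514 + 484)*(-1/7271) = 4998*(-1/7271) = -4998/7271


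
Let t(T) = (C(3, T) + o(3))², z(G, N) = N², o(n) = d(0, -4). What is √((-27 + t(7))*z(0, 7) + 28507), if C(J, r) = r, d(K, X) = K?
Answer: √29585 ≈ 172.00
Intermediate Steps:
o(n) = 0
t(T) = T² (t(T) = (T + 0)² = T²)
√((-27 + t(7))*z(0, 7) + 28507) = √((-27 + 7²)*7² + 28507) = √((-27 + 49)*49 + 28507) = √(22*49 + 28507) = √(1078 + 28507) = √29585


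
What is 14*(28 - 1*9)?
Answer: 266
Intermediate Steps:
14*(28 - 1*9) = 14*(28 - 9) = 14*19 = 266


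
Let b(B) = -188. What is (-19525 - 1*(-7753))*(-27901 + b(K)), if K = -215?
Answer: 330663708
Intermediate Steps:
(-19525 - 1*(-7753))*(-27901 + b(K)) = (-19525 - 1*(-7753))*(-27901 - 188) = (-19525 + 7753)*(-28089) = -11772*(-28089) = 330663708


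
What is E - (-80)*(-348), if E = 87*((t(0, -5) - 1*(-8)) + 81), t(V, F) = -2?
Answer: -20271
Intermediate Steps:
E = 7569 (E = 87*((-2 - 1*(-8)) + 81) = 87*((-2 + 8) + 81) = 87*(6 + 81) = 87*87 = 7569)
E - (-80)*(-348) = 7569 - (-80)*(-348) = 7569 - 1*27840 = 7569 - 27840 = -20271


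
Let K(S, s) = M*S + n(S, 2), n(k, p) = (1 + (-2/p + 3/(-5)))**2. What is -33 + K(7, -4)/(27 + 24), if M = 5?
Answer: -2423/75 ≈ -32.307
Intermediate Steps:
n(k, p) = (2/5 - 2/p)**2 (n(k, p) = (1 + (-2/p + 3*(-1/5)))**2 = (1 + (-2/p - 3/5))**2 = (1 + (-3/5 - 2/p))**2 = (2/5 - 2/p)**2)
K(S, s) = 9/25 + 5*S (K(S, s) = 5*S + (4/25)*(-5 + 2)**2/2**2 = 5*S + (4/25)*(1/4)*(-3)**2 = 5*S + (4/25)*(1/4)*9 = 5*S + 9/25 = 9/25 + 5*S)
-33 + K(7, -4)/(27 + 24) = -33 + (9/25 + 5*7)/(27 + 24) = -33 + (9/25 + 35)/51 = -33 + (1/51)*(884/25) = -33 + 52/75 = -2423/75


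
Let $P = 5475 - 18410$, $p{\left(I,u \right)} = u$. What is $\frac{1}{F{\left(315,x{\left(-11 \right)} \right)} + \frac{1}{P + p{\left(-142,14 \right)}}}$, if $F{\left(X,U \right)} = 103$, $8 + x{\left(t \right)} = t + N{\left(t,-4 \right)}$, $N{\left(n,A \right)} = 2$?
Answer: $\frac{12921}{1330862} \approx 0.0097087$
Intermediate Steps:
$P = -12935$ ($P = 5475 - 18410 = -12935$)
$x{\left(t \right)} = -6 + t$ ($x{\left(t \right)} = -8 + \left(t + 2\right) = -8 + \left(2 + t\right) = -6 + t$)
$\frac{1}{F{\left(315,x{\left(-11 \right)} \right)} + \frac{1}{P + p{\left(-142,14 \right)}}} = \frac{1}{103 + \frac{1}{-12935 + 14}} = \frac{1}{103 + \frac{1}{-12921}} = \frac{1}{103 - \frac{1}{12921}} = \frac{1}{\frac{1330862}{12921}} = \frac{12921}{1330862}$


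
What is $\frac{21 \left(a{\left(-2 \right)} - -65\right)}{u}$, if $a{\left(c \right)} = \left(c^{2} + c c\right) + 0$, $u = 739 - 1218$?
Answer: $- \frac{1533}{479} \approx -3.2004$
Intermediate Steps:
$u = -479$
$a{\left(c \right)} = 2 c^{2}$ ($a{\left(c \right)} = \left(c^{2} + c^{2}\right) + 0 = 2 c^{2} + 0 = 2 c^{2}$)
$\frac{21 \left(a{\left(-2 \right)} - -65\right)}{u} = \frac{21 \left(2 \left(-2\right)^{2} - -65\right)}{-479} = 21 \left(2 \cdot 4 + 65\right) \left(- \frac{1}{479}\right) = 21 \left(8 + 65\right) \left(- \frac{1}{479}\right) = 21 \cdot 73 \left(- \frac{1}{479}\right) = 1533 \left(- \frac{1}{479}\right) = - \frac{1533}{479}$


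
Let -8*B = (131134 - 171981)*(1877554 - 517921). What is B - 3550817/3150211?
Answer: 174953045089294325/25201688 ≈ 6.9421e+9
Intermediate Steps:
B = 55536929151/8 (B = -(131134 - 171981)*(1877554 - 517921)/8 = -(-40847)*1359633/8 = -⅛*(-55536929151) = 55536929151/8 ≈ 6.9421e+9)
B - 3550817/3150211 = 55536929151/8 - 3550817/3150211 = 174953045089294325/25201688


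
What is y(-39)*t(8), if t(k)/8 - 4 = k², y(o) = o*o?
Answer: 827424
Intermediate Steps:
y(o) = o²
t(k) = 32 + 8*k²
y(-39)*t(8) = (-39)²*(32 + 8*8²) = 1521*(32 + 8*64) = 1521*(32 + 512) = 1521*544 = 827424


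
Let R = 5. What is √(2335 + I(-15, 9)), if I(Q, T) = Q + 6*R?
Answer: 5*√94 ≈ 48.477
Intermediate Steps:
I(Q, T) = 30 + Q (I(Q, T) = Q + 6*5 = Q + 30 = 30 + Q)
√(2335 + I(-15, 9)) = √(2335 + (30 - 15)) = √(2335 + 15) = √2350 = 5*√94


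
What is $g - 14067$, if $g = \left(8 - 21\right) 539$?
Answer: $-21074$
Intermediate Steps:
$g = -7007$ ($g = \left(-13\right) 539 = -7007$)
$g - 14067 = -7007 - 14067 = -21074$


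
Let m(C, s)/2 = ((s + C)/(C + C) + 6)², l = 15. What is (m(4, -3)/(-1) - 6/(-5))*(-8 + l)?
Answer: -82691/160 ≈ -516.82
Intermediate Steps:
m(C, s) = 2*(6 + (C + s)/(2*C))² (m(C, s) = 2*((s + C)/(C + C) + 6)² = 2*((C + s)/((2*C)) + 6)² = 2*((C + s)*(1/(2*C)) + 6)² = 2*((C + s)/(2*C) + 6)² = 2*(6 + (C + s)/(2*C))²)
(m(4, -3)/(-1) - 6/(-5))*(-8 + l) = (((½)*(-3 + 13*4)²/4²)/(-1) - 6/(-5))*(-8 + 15) = (((½)*(1/16)*(-3 + 52)²)*(-1) - 6*(-⅕))*7 = (((½)*(1/16)*49²)*(-1) + 6/5)*7 = (((½)*(1/16)*2401)*(-1) + 6/5)*7 = ((2401/32)*(-1) + 6/5)*7 = (-2401/32 + 6/5)*7 = -11813/160*7 = -82691/160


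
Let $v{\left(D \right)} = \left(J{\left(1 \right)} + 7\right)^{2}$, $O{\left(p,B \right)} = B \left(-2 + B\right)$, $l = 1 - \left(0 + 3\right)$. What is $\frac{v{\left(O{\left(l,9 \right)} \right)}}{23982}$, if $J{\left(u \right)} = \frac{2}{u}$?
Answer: $\frac{27}{7994} \approx 0.0033775$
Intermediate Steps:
$l = -2$ ($l = 1 - 3 = -2$)
$v{\left(D \right)} = 81$ ($v{\left(D \right)} = \left(\frac{2}{1} + 7\right)^{2} = \left(2 \cdot 1 + 7\right)^{2} = \left(2 + 7\right)^{2} = 9^{2} = 81$)
$\frac{v{\left(O{\left(l,9 \right)} \right)}}{23982} = \frac{81}{23982} = 81 \cdot \frac{1}{23982} = \frac{27}{7994}$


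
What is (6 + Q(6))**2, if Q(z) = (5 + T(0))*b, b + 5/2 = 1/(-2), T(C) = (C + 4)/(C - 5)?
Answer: 1089/25 ≈ 43.560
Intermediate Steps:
T(C) = (4 + C)/(-5 + C)
b = -3 (b = -5/2 + 1/(-2) = -5/2 - 1/2 = -3)
Q(z) = -63/5 (Q(z) = (5 + (4 + 0)/(-5 + 0))*(-3) = (5 + 4/(-5))*(-3) = (5 - 1/5*4)*(-3) = (5 - 4/5)*(-3) = (21/5)*(-3) = -63/5)
(6 + Q(6))**2 = (6 - 63/5)**2 = (-33/5)**2 = 1089/25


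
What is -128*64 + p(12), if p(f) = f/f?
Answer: -8191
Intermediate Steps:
p(f) = 1
-128*64 + p(12) = -128*64 + 1 = -8192 + 1 = -8191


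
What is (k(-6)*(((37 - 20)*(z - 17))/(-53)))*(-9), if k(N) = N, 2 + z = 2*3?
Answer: 11934/53 ≈ 225.17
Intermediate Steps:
z = 4 (z = -2 + 2*3 = -2 + 6 = 4)
(k(-6)*(((37 - 20)*(z - 17))/(-53)))*(-9) = -6*(37 - 20)*(4 - 17)/(-53)*(-9) = -6*17*(-13)*(-1)/53*(-9) = -(-1326)*(-1)/53*(-9) = -6*221/53*(-9) = -1326/53*(-9) = 11934/53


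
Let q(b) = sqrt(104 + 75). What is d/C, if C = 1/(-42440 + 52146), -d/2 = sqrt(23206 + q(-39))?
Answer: -19412*sqrt(23206 + sqrt(179)) ≈ -2.9580e+6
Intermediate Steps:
q(b) = sqrt(179)
d = -2*sqrt(23206 + sqrt(179)) ≈ -304.76
C = 1/9706 ≈ 0.00010303
d/C = (-2*sqrt(23206 + sqrt(179)))/(1/9706) = -2*sqrt(23206 + sqrt(179))*9706 = -19412*sqrt(23206 + sqrt(179))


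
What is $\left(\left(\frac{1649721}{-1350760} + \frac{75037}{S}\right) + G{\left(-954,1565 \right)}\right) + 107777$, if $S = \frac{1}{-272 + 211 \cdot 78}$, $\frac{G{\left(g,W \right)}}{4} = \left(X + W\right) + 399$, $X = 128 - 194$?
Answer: $\frac{1640719882031039}{1350760} \approx 1.2147 \cdot 10^{9}$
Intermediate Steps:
$X = -66$ ($X = 128 - 194 = -66$)
$G{\left(g,W \right)} = 1332 + 4 W$ ($G{\left(g,W \right)} = 4 \left(\left(-66 + W\right) + 399\right) = 4 \left(333 + W\right) = 1332 + 4 W$)
$S = \frac{1}{16186}$ ($S = \frac{1}{-272 + 16458} = \frac{1}{16186} \approx 6.1782 \cdot 10^{-5}$)
$\left(\left(\frac{1649721}{-1350760} + \frac{75037}{S}\right) + G{\left(-954,1565 \right)}\right) + 107777 = \left(\left(\frac{1649721}{-1350760} + 75037 \frac{1}{\frac{1}{16186}}\right) + \left(1332 + 4 \cdot 1565\right)\right) + 107777 = \left(\left(1649721 \left(- \frac{1}{1350760}\right) + 75037 \cdot 16186\right) + \left(1332 + 6260\right)\right) + 107777 = \left(\left(- \frac{1649721}{1350760} + 1214548882\right) + 7592\right) + 107777 = \left(\frac{1640564046200599}{1350760} + 7592\right) + 107777 = \frac{1640574301170519}{1350760} + 107777 = \frac{1640719882031039}{1350760}$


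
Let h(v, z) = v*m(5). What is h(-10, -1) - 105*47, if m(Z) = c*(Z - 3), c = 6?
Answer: -5055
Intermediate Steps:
m(Z) = -18 + 6*Z (m(Z) = 6*(Z - 3) = 6*(-3 + Z) = -18 + 6*Z)
h(v, z) = 12*v (h(v, z) = v*(-18 + 6*5) = v*(-18 + 30) = v*12 = 12*v)
h(-10, -1) - 105*47 = 12*(-10) - 105*47 = -120 - 4935 = -5055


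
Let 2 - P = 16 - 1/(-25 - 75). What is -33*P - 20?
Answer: 44233/100 ≈ 442.33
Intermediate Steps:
P = -1401/100 (P = 2 - (16 - 1/(-25 - 75)) = 2 - (16 - 1/(-100)) = 2 - (16 - 1*(-1/100)) = 2 - (16 + 1/100) = 2 - 1*1601/100 = 2 - 1601/100 = -1401/100 ≈ -14.010)
-33*P - 20 = -33*(-1401/100) - 20 = 46233/100 - 20 = 44233/100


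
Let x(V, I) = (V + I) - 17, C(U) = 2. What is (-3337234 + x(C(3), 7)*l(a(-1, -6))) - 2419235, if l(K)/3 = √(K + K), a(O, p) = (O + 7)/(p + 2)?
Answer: -5756469 - 24*I*√3 ≈ -5.7565e+6 - 41.569*I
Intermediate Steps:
a(O, p) = (7 + O)/(2 + p)
l(K) = 3*√2*√K (l(K) = 3*√(K + K) = 3*√(2*K) = 3*(√2*√K) = 3*√2*√K)
x(V, I) = -17 + I + V (x(V, I) = (I + V) - 17 = -17 + I + V)
(-3337234 + x(C(3), 7)*l(a(-1, -6))) - 2419235 = (-3337234 + (-17 + 7 + 2)*(3*√2*√((7 - 1)/(2 - 6)))) - 2419235 = (-3337234 - 24*√2*√(6/(-4))) - 2419235 = (-3337234 - 24*√2*√(-¼*6)) - 2419235 = (-3337234 - 24*√2*√(-3/2)) - 2419235 = (-3337234 - 24*√2*I*√6/2) - 2419235 = (-3337234 - 24*I*√3) - 2419235 = -5756469 - 24*I*√3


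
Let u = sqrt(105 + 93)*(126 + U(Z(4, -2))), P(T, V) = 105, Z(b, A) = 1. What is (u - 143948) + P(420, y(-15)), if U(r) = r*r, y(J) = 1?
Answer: -143843 + 381*sqrt(22) ≈ -1.4206e+5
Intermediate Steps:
U(r) = r**2
u = 381*sqrt(22) (u = sqrt(105 + 93)*(126 + 1**2) = sqrt(198)*(126 + 1) = (3*sqrt(22))*127 = 381*sqrt(22) ≈ 1787.0)
(u - 143948) + P(420, y(-15)) = (381*sqrt(22) - 143948) + 105 = (-143948 + 381*sqrt(22)) + 105 = -143843 + 381*sqrt(22)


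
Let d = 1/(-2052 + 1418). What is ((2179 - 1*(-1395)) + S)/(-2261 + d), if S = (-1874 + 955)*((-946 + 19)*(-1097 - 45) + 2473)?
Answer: 206082494402/477825 ≈ 4.3129e+5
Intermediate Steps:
S = -975157333 (S = -919*(-927*(-1142) + 2473) = -919*(1058634 + 2473) = -919*1061107 = -975157333)
d = -1/634 (d = 1/(-634) = -1/634 ≈ -0.0015773)
((2179 - 1*(-1395)) + S)/(-2261 + d) = ((2179 - 1*(-1395)) - 975157333)/(-2261 - 1/634) = ((2179 + 1395) - 975157333)/(-1433475/634) = (3574 - 975157333)*(-634/1433475) = -975153759*(-634/1433475) = 206082494402/477825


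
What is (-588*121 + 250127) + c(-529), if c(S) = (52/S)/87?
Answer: 8237150465/46023 ≈ 1.7898e+5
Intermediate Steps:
c(S) = 52/(87*S) (c(S) = (52/S)*(1/87) = 52/(87*S))
(-588*121 + 250127) + c(-529) = (-588*121 + 250127) + (52/87)/(-529) = (-71148 + 250127) + (52/87)*(-1/529) = 178979 - 52/46023 = 8237150465/46023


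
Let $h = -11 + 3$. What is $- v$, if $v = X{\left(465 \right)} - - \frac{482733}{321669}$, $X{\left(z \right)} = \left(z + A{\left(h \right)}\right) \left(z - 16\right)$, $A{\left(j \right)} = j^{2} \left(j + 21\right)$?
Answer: $- \frac{20813932210}{35741} \approx -5.8235 \cdot 10^{5}$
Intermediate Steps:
$h = -8$
$A{\left(j \right)} = j^{2} \left(21 + j\right)$
$X{\left(z \right)} = \left(-16 + z\right) \left(832 + z\right)$ ($X{\left(z \right)} = \left(z + \left(-8\right)^{2} \left(21 - 8\right)\right) \left(z - 16\right) = \left(z + 64 \cdot 13\right) \left(-16 + z\right) = \left(z + 832\right) \left(-16 + z\right) = \left(832 + z\right) \left(-16 + z\right) = \left(-16 + z\right) \left(832 + z\right)$)
$v = \frac{20813932210}{35741}$ ($v = \left(-13312 + 465^{2} + 816 \cdot 465\right) - - \frac{482733}{321669} = \left(-13312 + 216225 + 379440\right) - \left(-482733\right) \frac{1}{321669} = 582353 - - \frac{53637}{35741} = 582353 + \frac{53637}{35741} = \frac{20813932210}{35741} \approx 5.8235 \cdot 10^{5}$)
$- v = \left(-1\right) \frac{20813932210}{35741} = - \frac{20813932210}{35741}$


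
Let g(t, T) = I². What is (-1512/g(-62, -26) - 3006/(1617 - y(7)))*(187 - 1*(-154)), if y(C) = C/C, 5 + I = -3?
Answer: -877734/101 ≈ -8690.4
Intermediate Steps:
I = -8 (I = -5 - 3 = -8)
y(C) = 1
g(t, T) = 64 (g(t, T) = (-8)² = 64)
(-1512/g(-62, -26) - 3006/(1617 - y(7)))*(187 - 1*(-154)) = (-1512/64 - 3006/(1617 - 1*1))*(187 - 1*(-154)) = (-1512*1/64 - 3006/(1617 - 1))*(187 + 154) = (-189/8 - 3006/1616)*341 = (-189/8 - 3006*1/1616)*341 = (-189/8 - 1503/808)*341 = -2574/101*341 = -877734/101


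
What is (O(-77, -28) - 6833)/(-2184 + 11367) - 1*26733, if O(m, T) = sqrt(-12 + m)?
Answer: -245495972/9183 + I*sqrt(89)/9183 ≈ -26734.0 + 0.0010273*I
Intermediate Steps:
(O(-77, -28) - 6833)/(-2184 + 11367) - 1*26733 = (sqrt(-12 - 77) - 6833)/(-2184 + 11367) - 1*26733 = (sqrt(-89) - 6833)/9183 - 26733 = (I*sqrt(89) - 6833)*(1/9183) - 26733 = (-6833 + I*sqrt(89))*(1/9183) - 26733 = (-6833/9183 + I*sqrt(89)/9183) - 26733 = -245495972/9183 + I*sqrt(89)/9183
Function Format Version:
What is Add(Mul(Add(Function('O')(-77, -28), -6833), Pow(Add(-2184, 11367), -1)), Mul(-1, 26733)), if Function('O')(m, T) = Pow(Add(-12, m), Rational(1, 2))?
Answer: Add(Rational(-245495972, 9183), Mul(Rational(1, 9183), I, Pow(89, Rational(1, 2)))) ≈ Add(-26734., Mul(0.0010273, I))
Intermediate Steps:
Add(Mul(Add(Function('O')(-77, -28), -6833), Pow(Add(-2184, 11367), -1)), Mul(-1, 26733)) = Add(Mul(Add(Pow(Add(-12, -77), Rational(1, 2)), -6833), Pow(Add(-2184, 11367), -1)), Mul(-1, 26733)) = Add(Mul(Add(Pow(-89, Rational(1, 2)), -6833), Pow(9183, -1)), -26733) = Add(Mul(Add(Mul(I, Pow(89, Rational(1, 2))), -6833), Rational(1, 9183)), -26733) = Add(Mul(Add(-6833, Mul(I, Pow(89, Rational(1, 2)))), Rational(1, 9183)), -26733) = Add(Add(Rational(-6833, 9183), Mul(Rational(1, 9183), I, Pow(89, Rational(1, 2)))), -26733) = Add(Rational(-245495972, 9183), Mul(Rational(1, 9183), I, Pow(89, Rational(1, 2))))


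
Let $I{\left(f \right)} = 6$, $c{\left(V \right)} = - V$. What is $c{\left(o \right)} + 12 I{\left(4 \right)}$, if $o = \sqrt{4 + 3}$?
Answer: $72 - \sqrt{7} \approx 69.354$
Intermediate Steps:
$o = \sqrt{7} \approx 2.6458$
$c{\left(o \right)} + 12 I{\left(4 \right)} = - \sqrt{7} + 12 \cdot 6 = - \sqrt{7} + 72 = 72 - \sqrt{7}$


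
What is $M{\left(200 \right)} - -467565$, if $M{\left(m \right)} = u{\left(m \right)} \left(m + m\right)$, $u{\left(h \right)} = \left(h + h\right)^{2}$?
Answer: $64467565$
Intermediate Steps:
$u{\left(h \right)} = 4 h^{2}$ ($u{\left(h \right)} = \left(2 h\right)^{2} = 4 h^{2}$)
$M{\left(m \right)} = 8 m^{3}$ ($M{\left(m \right)} = 4 m^{2} \left(m + m\right) = 4 m^{2} \cdot 2 m = 8 m^{3}$)
$M{\left(200 \right)} - -467565 = 8 \cdot 200^{3} - -467565 = 8 \cdot 8000000 + 467565 = 64000000 + 467565 = 64467565$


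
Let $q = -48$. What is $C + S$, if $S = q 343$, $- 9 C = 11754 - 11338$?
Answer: $- \frac{148592}{9} \approx -16510.0$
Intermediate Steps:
$C = - \frac{416}{9}$ ($C = - \frac{11754 - 11338}{9} = \left(- \frac{1}{9}\right) 416 = - \frac{416}{9} \approx -46.222$)
$S = -16464$ ($S = \left(-48\right) 343 = -16464$)
$C + S = - \frac{416}{9} - 16464 = - \frac{148592}{9}$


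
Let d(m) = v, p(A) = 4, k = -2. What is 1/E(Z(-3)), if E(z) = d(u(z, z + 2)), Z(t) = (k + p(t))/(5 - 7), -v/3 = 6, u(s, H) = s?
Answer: -1/18 ≈ -0.055556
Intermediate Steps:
v = -18 (v = -3*6 = -18)
d(m) = -18
Z(t) = -1 (Z(t) = (-2 + 4)/(5 - 7) = 2/(-2) = 2*(-½) = -1)
E(z) = -18
1/E(Z(-3)) = 1/(-18) = -1/18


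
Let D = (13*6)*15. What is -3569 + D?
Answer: -2399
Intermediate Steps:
D = 1170 (D = 78*15 = 1170)
-3569 + D = -3569 + 1170 = -2399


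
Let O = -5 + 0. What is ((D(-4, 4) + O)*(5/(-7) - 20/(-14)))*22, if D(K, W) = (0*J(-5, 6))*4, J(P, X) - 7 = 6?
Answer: -550/7 ≈ -78.571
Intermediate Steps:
J(P, X) = 13 (J(P, X) = 7 + 6 = 13)
D(K, W) = 0 (D(K, W) = (0*13)*4 = 0*4 = 0)
O = -5
((D(-4, 4) + O)*(5/(-7) - 20/(-14)))*22 = ((0 - 5)*(5/(-7) - 20/(-14)))*22 = -5*(5*(-1/7) - 20*(-1/14))*22 = -5*(-5/7 + 10/7)*22 = -5*5/7*22 = -25/7*22 = -550/7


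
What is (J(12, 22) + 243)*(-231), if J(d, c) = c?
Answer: -61215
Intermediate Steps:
(J(12, 22) + 243)*(-231) = (22 + 243)*(-231) = 265*(-231) = -61215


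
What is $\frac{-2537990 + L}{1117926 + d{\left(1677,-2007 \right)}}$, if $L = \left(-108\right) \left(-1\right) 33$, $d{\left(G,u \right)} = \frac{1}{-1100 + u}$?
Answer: $- \frac{7874461582}{3473396081} \approx -2.2671$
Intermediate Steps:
$L = 3564$ ($L = 108 \cdot 33 = 3564$)
$\frac{-2537990 + L}{1117926 + d{\left(1677,-2007 \right)}} = \frac{-2537990 + 3564}{1117926 + \frac{1}{-1100 - 2007}} = - \frac{2534426}{1117926 + \frac{1}{-3107}} = - \frac{2534426}{1117926 - \frac{1}{3107}} = - \frac{2534426}{\frac{3473396081}{3107}} = \left(-2534426\right) \frac{3107}{3473396081} = - \frac{7874461582}{3473396081}$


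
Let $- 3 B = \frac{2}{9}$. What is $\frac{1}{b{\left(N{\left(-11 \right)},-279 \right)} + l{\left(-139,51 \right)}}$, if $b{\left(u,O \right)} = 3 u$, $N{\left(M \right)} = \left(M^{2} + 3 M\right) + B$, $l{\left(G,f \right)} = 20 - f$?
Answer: $\frac{9}{2095} \approx 0.0042959$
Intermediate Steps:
$B = - \frac{2}{27}$ ($B = - \frac{2 \cdot \frac{1}{9}}{3} = \left(- \frac{1}{3}\right) \frac{2}{9} = - \frac{2}{27} \approx -0.074074$)
$N{\left(M \right)} = - \frac{2}{27} + M^{2} + 3 M$ ($N{\left(M \right)} = \left(M^{2} + 3 M\right) - \frac{2}{27} = - \frac{2}{27} + M^{2} + 3 M$)
$\frac{1}{b{\left(N{\left(-11 \right)},-279 \right)} + l{\left(-139,51 \right)}} = \frac{1}{3 \left(- \frac{2}{27} + \left(-11\right)^{2} + 3 \left(-11\right)\right) + \left(20 - 51\right)} = \frac{1}{3 \left(- \frac{2}{27} + 121 - 33\right) + \left(20 - 51\right)} = \frac{1}{3 \cdot \frac{2374}{27} - 31} = \frac{1}{\frac{2374}{9} - 31} = \frac{1}{\frac{2095}{9}} = \frac{9}{2095}$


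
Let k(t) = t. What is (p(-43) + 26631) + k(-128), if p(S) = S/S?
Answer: 26504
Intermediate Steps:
p(S) = 1
(p(-43) + 26631) + k(-128) = (1 + 26631) - 128 = 26632 - 128 = 26504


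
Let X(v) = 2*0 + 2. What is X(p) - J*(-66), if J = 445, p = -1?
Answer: 29372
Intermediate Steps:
X(v) = 2 (X(v) = 0 + 2 = 2)
X(p) - J*(-66) = 2 - 1*445*(-66) = 2 - 445*(-66) = 2 + 29370 = 29372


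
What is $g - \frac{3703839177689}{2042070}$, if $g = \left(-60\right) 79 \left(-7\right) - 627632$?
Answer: $- \frac{4917751773329}{2042070} \approx -2.4082 \cdot 10^{6}$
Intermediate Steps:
$g = -594452$ ($g = \left(-4740\right) \left(-7\right) - 627632 = 33180 - 627632 = -594452$)
$g - \frac{3703839177689}{2042070} = -594452 - \frac{3703839177689}{2042070} = - \frac{4917751773329}{2042070}$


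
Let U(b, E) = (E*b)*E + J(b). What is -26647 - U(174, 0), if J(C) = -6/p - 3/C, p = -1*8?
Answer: -3091137/116 ≈ -26648.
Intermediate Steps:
p = -8
J(C) = ¾ - 3/C (J(C) = -6/(-8) - 3/C = -6*(-⅛) - 3/C = ¾ - 3/C)
U(b, E) = ¾ - 3/b + b*E² (U(b, E) = (E*b)*E + (¾ - 3/b) = b*E² + (¾ - 3/b) = ¾ - 3/b + b*E²)
-26647 - U(174, 0) = -26647 - (¾ - 3/174 + 174*0²) = -26647 - (¾ - 3*1/174 + 174*0) = -26647 - (¾ - 1/58 + 0) = -26647 - 1*85/116 = -26647 - 85/116 = -3091137/116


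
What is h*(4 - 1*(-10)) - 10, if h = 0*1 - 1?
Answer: -24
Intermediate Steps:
h = -1 (h = 0 - 1 = -1)
h*(4 - 1*(-10)) - 10 = -(4 - 1*(-10)) - 10 = -(4 + 10) - 10 = -1*14 - 10 = -14 - 10 = -24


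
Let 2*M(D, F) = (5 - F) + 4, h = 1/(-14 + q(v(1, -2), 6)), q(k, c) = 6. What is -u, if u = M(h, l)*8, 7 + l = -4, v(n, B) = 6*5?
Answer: -80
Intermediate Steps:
v(n, B) = 30
h = -1/8 (h = 1/(-14 + 6) = 1/(-8) = -1/8 ≈ -0.12500)
l = -11 (l = -7 - 4 = -11)
M(D, F) = 9/2 - F/2 (M(D, F) = ((5 - F) + 4)/2 = (9 - F)/2 = 9/2 - F/2)
u = 80 (u = (9/2 - 1/2*(-11))*8 = (9/2 + 11/2)*8 = 10*8 = 80)
-u = -1*80 = -80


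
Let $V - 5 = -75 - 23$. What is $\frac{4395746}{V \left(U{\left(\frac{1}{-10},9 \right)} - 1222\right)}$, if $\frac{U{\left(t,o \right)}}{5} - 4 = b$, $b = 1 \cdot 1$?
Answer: $\frac{4395746}{111321} \approx 39.487$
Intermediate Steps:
$b = 1$
$V = -93$ ($V = 5 - 98 = -93$)
$U{\left(t,o \right)} = 25$ ($U{\left(t,o \right)} = 20 + 5 \cdot 1 = 20 + 5 = 25$)
$\frac{4395746}{V \left(U{\left(\frac{1}{-10},9 \right)} - 1222\right)} = \frac{4395746}{\left(-93\right) \left(25 - 1222\right)} = \frac{4395746}{\left(-93\right) \left(-1197\right)} = \frac{4395746}{111321}$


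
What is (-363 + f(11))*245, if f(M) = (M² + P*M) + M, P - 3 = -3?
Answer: -56595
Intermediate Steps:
P = 0 (P = 3 - 3 = 0)
f(M) = M + M² (f(M) = (M² + 0*M) + M = (M² + 0) + M = M² + M = M + M²)
(-363 + f(11))*245 = (-363 + 11*(1 + 11))*245 = (-363 + 11*12)*245 = (-363 + 132)*245 = -231*245 = -56595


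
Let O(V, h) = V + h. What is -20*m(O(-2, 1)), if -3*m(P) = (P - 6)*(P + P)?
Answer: 280/3 ≈ 93.333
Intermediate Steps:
m(P) = -2*P*(-6 + P)/3 (m(P) = -(P - 6)*(P + P)/3 = -(-6 + P)*2*P/3 = -2*P*(-6 + P)/3)
-20*m(O(-2, 1)) = -40*(-2 + 1)*(6 - (-2 + 1))/3 = -40*(-1)*(6 - 1*(-1))/3 = -40*(-1)*(6 + 1)/3 = -40*(-1)*7/3 = -20*(-14/3) = 280/3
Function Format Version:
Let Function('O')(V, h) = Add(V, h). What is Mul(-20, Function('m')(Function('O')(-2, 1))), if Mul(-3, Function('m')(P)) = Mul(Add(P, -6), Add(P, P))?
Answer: Rational(280, 3) ≈ 93.333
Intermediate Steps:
Function('m')(P) = Mul(Rational(-2, 3), P, Add(-6, P)) (Function('m')(P) = Mul(Rational(-1, 3), Mul(Add(P, -6), Add(P, P))) = Mul(Rational(-1, 3), Mul(Add(-6, P), Mul(2, P))) = Mul(Rational(-1, 3), Mul(2, P, Add(-6, P))) = Mul(Rational(-2, 3), P, Add(-6, P)))
Mul(-20, Function('m')(Function('O')(-2, 1))) = Mul(-20, Mul(Rational(2, 3), Add(-2, 1), Add(6, Mul(-1, Add(-2, 1))))) = Mul(-20, Mul(Rational(2, 3), -1, Add(6, Mul(-1, -1)))) = Mul(-20, Mul(Rational(2, 3), -1, Add(6, 1))) = Mul(-20, Mul(Rational(2, 3), -1, 7)) = Mul(-20, Rational(-14, 3)) = Rational(280, 3)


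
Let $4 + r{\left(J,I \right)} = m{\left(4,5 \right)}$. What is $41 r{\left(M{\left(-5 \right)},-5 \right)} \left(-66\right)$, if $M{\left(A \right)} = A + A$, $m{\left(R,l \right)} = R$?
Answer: $0$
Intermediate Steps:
$M{\left(A \right)} = 2 A$
$r{\left(J,I \right)} = 0$ ($r{\left(J,I \right)} = -4 + 4 = 0$)
$41 r{\left(M{\left(-5 \right)},-5 \right)} \left(-66\right) = 41 \cdot 0 \left(-66\right) = 0 \left(-66\right) = 0$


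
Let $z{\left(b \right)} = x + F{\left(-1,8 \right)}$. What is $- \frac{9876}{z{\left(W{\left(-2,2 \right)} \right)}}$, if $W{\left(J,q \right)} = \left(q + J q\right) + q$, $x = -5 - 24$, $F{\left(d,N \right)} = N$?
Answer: $\frac{3292}{7} \approx 470.29$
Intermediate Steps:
$x = -29$
$W{\left(J,q \right)} = 2 q + J q$
$z{\left(b \right)} = -21$ ($z{\left(b \right)} = -29 + 8 = -21$)
$- \frac{9876}{z{\left(W{\left(-2,2 \right)} \right)}} = - \frac{9876}{-21} = \left(-9876\right) \left(- \frac{1}{21}\right) = \frac{3292}{7}$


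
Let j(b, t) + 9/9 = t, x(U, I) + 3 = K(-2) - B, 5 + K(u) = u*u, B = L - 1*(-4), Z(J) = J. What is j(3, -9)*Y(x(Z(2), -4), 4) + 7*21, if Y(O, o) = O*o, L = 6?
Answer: 707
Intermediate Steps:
B = 10 (B = 6 - 1*(-4) = 6 + 4 = 10)
K(u) = -5 + u**2 (K(u) = -5 + u*u = -5 + u**2)
x(U, I) = -14 (x(U, I) = -3 + ((-5 + (-2)**2) - 1*10) = -3 + ((-5 + 4) - 10) = -3 + (-1 - 10) = -3 - 11 = -14)
j(b, t) = -1 + t
j(3, -9)*Y(x(Z(2), -4), 4) + 7*21 = (-1 - 9)*(-14*4) + 7*21 = -10*(-56) + 147 = 560 + 147 = 707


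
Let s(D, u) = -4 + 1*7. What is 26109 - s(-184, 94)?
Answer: 26106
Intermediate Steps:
s(D, u) = 3 (s(D, u) = -4 + 7 = 3)
26109 - s(-184, 94) = 26109 - 1*3 = 26109 - 3 = 26106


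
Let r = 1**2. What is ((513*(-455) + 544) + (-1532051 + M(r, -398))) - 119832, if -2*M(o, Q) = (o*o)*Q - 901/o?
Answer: -3768209/2 ≈ -1.8841e+6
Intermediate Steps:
r = 1
M(o, Q) = 901/(2*o) - Q*o**2/2 (M(o, Q) = -((o*o)*Q - 901/o)/2 = -(o**2*Q - 901/o)/2 = -(Q*o**2 - 901/o)/2 = -(-901/o + Q*o**2)/2 = 901/(2*o) - Q*o**2/2)
((513*(-455) + 544) + (-1532051 + M(r, -398))) - 119832 = ((513*(-455) + 544) + (-1532051 + (1/2)*(901 - 1*(-398)*1**3)/1)) - 119832 = ((-233415 + 544) + (-1532051 + (1/2)*1*(901 - 1*(-398)*1))) - 119832 = (-232871 + (-1532051 + (1/2)*1*(901 + 398))) - 119832 = (-232871 + (-1532051 + (1/2)*1*1299)) - 119832 = (-232871 + (-1532051 + 1299/2)) - 119832 = (-232871 - 3062803/2) - 119832 = -3528545/2 - 119832 = -3768209/2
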